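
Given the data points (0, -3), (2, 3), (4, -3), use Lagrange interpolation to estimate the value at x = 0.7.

Lagrange interpolation formula:
P(x) = Σ yᵢ × Lᵢ(x)
where Lᵢ(x) = Π_{j≠i} (x - xⱼ)/(xᵢ - xⱼ)

L_0(0.7) = (0.7 - 2)/(0 - 2) × (0.7 - 4)/(0 - 4) = 0.536250
L_1(0.7) = (0.7 - 0)/(2 - 0) × (0.7 - 4)/(2 - 4) = 0.577500
L_2(0.7) = (0.7 - 0)/(4 - 0) × (0.7 - 2)/(4 - 2) = -0.113750

P(0.7) = (-3)×L_0(0.7) + 3×L_1(0.7) + (-3)×L_2(0.7)
P(0.7) = 0.465000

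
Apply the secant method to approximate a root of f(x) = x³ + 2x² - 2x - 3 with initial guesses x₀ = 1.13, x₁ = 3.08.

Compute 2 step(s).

f(x) = x³ + 2x² - 2x - 3
x₀ = 1.13, x₁ = 3.08

Secant formula: x_{n+1} = x_n - f(x_n)(x_n - x_{n-1})/(f(x_n) - f(x_{n-1}))

Iteration 1:
  f(1.130000) = -1.263303
  f(3.080000) = 39.030912
  x_2 = 3.080000 - 39.030912×(3.080000 - 1.130000)/(39.030912 - (-1.263303))
       = 1.191136
Iteration 2:
  f(3.080000) = 39.030912
  f(1.191136) = -0.854670
  x_3 = 1.191136 - (-0.854670)×(1.191136 - 3.080000)/(-0.854670 - 39.030912)
       = 1.231611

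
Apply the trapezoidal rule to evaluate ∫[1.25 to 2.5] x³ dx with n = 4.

f(x) = x³
a = 1.25, b = 2.5, n = 4
h = (b - a)/n = 0.312500

Trapezoidal rule: (h/2)[f(x₀) + 2f(x₁) + 2f(x₂) + ... + f(xₙ)]

x_0 = 1.2500, f(x_0) = 1.953125, coefficient = 1
x_1 = 1.5625, f(x_1) = 3.814697, coefficient = 2
x_2 = 1.8750, f(x_2) = 6.591797, coefficient = 2
x_3 = 2.1875, f(x_3) = 10.467529, coefficient = 2
x_4 = 2.5000, f(x_4) = 15.625000, coefficient = 1

I ≈ (0.312500/2) × 59.326172 = 9.269714
Exact value: 9.155273
Error: 0.114441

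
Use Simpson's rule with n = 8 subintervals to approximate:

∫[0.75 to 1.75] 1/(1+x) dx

f(x) = 1/(1+x)
a = 0.75, b = 1.75, n = 8
h = (b - a)/n = 0.125000

Simpson's rule: (h/3)[f(x₀) + 4f(x₁) + 2f(x₂) + ... + f(xₙ)]

x_0 = 0.7500, f(x_0) = 0.571429, coefficient = 1
x_1 = 0.8750, f(x_1) = 0.533333, coefficient = 4
x_2 = 1.0000, f(x_2) = 0.500000, coefficient = 2
x_3 = 1.1250, f(x_3) = 0.470588, coefficient = 4
x_4 = 1.2500, f(x_4) = 0.444444, coefficient = 2
x_5 = 1.3750, f(x_5) = 0.421053, coefficient = 4
x_6 = 1.5000, f(x_6) = 0.400000, coefficient = 2
x_7 = 1.6250, f(x_7) = 0.380952, coefficient = 4
x_8 = 1.7500, f(x_8) = 0.363636, coefficient = 1

I ≈ (0.125000/3) × 10.847660 = 0.451986
Exact value: 0.451985
Error: 0.000001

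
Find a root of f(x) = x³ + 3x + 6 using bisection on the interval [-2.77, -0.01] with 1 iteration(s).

f(x) = x³ + 3x + 6
Initial interval: [-2.77, -0.01]

Iteration 1:
  c_1 = (-2.770000 + (-0.010000))/2 = -1.390000
  f(c_1) = f(-1.390000) = -0.855619
  f(a) × f(c) ≥ 0, new interval: [-1.390000, -0.010000]

After 1 iteration(s), the approximation is c_1 = -1.390000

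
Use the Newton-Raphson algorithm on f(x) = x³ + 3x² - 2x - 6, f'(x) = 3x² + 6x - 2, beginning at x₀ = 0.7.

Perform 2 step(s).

f(x) = x³ + 3x² - 2x - 6
f'(x) = 3x² + 6x - 2
x₀ = 0.7

Newton-Raphson formula: x_{n+1} = x_n - f(x_n)/f'(x_n)

Iteration 1:
  f(0.700000) = -5.587000
  f'(0.700000) = 3.670000
  x_1 = 0.700000 - (-5.587000)/3.670000 = 2.222343
Iteration 2:
  f(2.222343) = 15.347474
  f'(2.222343) = 26.150489
  x_2 = 2.222343 - 15.347474/26.150489 = 1.635453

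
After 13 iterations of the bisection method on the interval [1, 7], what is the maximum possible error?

Bisection error bound: |error| ≤ (b-a)/2^n
|error| ≤ (7 - 1)/2^13 = 6/2^13
|error| ≤ 0.0007324219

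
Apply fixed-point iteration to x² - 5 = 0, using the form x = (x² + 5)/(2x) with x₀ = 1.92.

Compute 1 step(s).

Equation: x² - 5 = 0
Fixed-point form: x = (x² + 5)/(2x)
x₀ = 1.92

x_1 = g(1.920000) = 2.262083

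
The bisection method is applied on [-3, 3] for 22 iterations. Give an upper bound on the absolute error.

Bisection error bound: |error| ≤ (b-a)/2^n
|error| ≤ (3 - (-3))/2^22 = 6/2^22
|error| ≤ 0.0000014305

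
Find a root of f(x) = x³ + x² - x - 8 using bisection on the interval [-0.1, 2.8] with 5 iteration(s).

f(x) = x³ + x² - x - 8
Initial interval: [-0.1, 2.8]

Iteration 1:
  c_1 = (-0.100000 + 2.800000)/2 = 1.350000
  f(c_1) = f(1.350000) = -5.067125
  f(a) × f(c) ≥ 0, new interval: [1.350000, 2.800000]
Iteration 2:
  c_2 = (1.350000 + 2.800000)/2 = 2.075000
  f(c_2) = f(2.075000) = 3.164797
  f(a) × f(c) < 0, new interval: [1.350000, 2.075000]
Iteration 3:
  c_3 = (1.350000 + 2.075000)/2 = 1.712500
  f(c_3) = f(1.712500) = -1.757670
  f(a) × f(c) ≥ 0, new interval: [1.712500, 2.075000]
Iteration 4:
  c_4 = (1.712500 + 2.075000)/2 = 1.893750
  f(c_4) = f(1.893750) = 0.484074
  f(a) × f(c) < 0, new interval: [1.712500, 1.893750]
Iteration 5:
  c_5 = (1.712500 + 1.893750)/2 = 1.803125
  f(c_5) = f(1.803125) = -0.689437
  f(a) × f(c) ≥ 0, new interval: [1.803125, 1.893750]

After 5 iteration(s), the approximation is c_5 = 1.803125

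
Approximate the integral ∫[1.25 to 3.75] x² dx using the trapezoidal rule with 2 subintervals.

f(x) = x²
a = 1.25, b = 3.75, n = 2
h = (b - a)/n = 1.250000

Trapezoidal rule: (h/2)[f(x₀) + 2f(x₁) + 2f(x₂) + ... + f(xₙ)]

x_0 = 1.2500, f(x_0) = 1.562500, coefficient = 1
x_1 = 2.5000, f(x_1) = 6.250000, coefficient = 2
x_2 = 3.7500, f(x_2) = 14.062500, coefficient = 1

I ≈ (1.250000/2) × 28.125000 = 17.578125
Exact value: 16.927083
Error: 0.651042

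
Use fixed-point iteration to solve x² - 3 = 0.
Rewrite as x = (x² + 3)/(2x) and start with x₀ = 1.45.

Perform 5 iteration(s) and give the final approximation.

Equation: x² - 3 = 0
Fixed-point form: x = (x² + 3)/(2x)
x₀ = 1.45

x_1 = g(1.450000) = 1.759483
x_2 = g(1.759483) = 1.732265
x_3 = g(1.732265) = 1.732051
x_4 = g(1.732051) = 1.732051
x_5 = g(1.732051) = 1.732051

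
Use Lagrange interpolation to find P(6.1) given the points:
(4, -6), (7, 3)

Lagrange interpolation formula:
P(x) = Σ yᵢ × Lᵢ(x)
where Lᵢ(x) = Π_{j≠i} (x - xⱼ)/(xᵢ - xⱼ)

L_0(6.1) = (6.1 - 7)/(4 - 7) = 0.300000
L_1(6.1) = (6.1 - 4)/(7 - 4) = 0.700000

P(6.1) = (-6)×L_0(6.1) + 3×L_1(6.1)
P(6.1) = 0.300000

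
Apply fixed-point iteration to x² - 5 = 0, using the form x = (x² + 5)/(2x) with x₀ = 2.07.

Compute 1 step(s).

Equation: x² - 5 = 0
Fixed-point form: x = (x² + 5)/(2x)
x₀ = 2.07

x_1 = g(2.070000) = 2.242729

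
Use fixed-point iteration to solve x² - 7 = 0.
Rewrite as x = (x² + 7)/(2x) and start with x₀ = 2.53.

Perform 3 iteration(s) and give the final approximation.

Equation: x² - 7 = 0
Fixed-point form: x = (x² + 7)/(2x)
x₀ = 2.53

x_1 = g(2.530000) = 2.648399
x_2 = g(2.648399) = 2.645753
x_3 = g(2.645753) = 2.645751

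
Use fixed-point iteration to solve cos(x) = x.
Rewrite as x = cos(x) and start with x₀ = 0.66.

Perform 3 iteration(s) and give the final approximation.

Equation: cos(x) = x
Fixed-point form: x = cos(x)
x₀ = 0.66

x_1 = g(0.660000) = 0.789992
x_2 = g(0.789992) = 0.703851
x_3 = g(0.703851) = 0.762356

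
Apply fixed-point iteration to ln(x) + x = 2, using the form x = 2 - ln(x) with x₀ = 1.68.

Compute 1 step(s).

Equation: ln(x) + x = 2
Fixed-point form: x = 2 - ln(x)
x₀ = 1.68

x_1 = g(1.680000) = 1.481206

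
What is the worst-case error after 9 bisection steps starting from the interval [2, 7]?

Bisection error bound: |error| ≤ (b-a)/2^n
|error| ≤ (7 - 2)/2^9 = 5/2^9
|error| ≤ 0.0097656250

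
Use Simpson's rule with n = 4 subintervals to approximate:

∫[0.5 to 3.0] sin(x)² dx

f(x) = sin(x)²
a = 0.5, b = 3.0, n = 4
h = (b - a)/n = 0.625000

Simpson's rule: (h/3)[f(x₀) + 4f(x₁) + 2f(x₂) + ... + f(xₙ)]

x_0 = 0.5000, f(x_0) = 0.229849, coefficient = 1
x_1 = 1.1250, f(x_1) = 0.814087, coefficient = 4
x_2 = 1.7500, f(x_2) = 0.968228, coefficient = 2
x_3 = 2.3750, f(x_3) = 0.481199, coefficient = 4
x_4 = 3.0000, f(x_4) = 0.019915, coefficient = 1

I ≈ (0.625000/3) × 7.367363 = 1.534867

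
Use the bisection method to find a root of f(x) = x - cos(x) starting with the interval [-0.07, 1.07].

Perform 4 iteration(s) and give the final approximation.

f(x) = x - cos(x)
Initial interval: [-0.07, 1.07]

Iteration 1:
  c_1 = (-0.070000 + 1.070000)/2 = 0.500000
  f(c_1) = f(0.500000) = -0.377583
  f(a) × f(c) ≥ 0, new interval: [0.500000, 1.070000]
Iteration 2:
  c_2 = (0.500000 + 1.070000)/2 = 0.785000
  f(c_2) = f(0.785000) = 0.077612
  f(a) × f(c) < 0, new interval: [0.500000, 0.785000]
Iteration 3:
  c_3 = (0.500000 + 0.785000)/2 = 0.642500
  f(c_3) = f(0.642500) = -0.158100
  f(a) × f(c) ≥ 0, new interval: [0.642500, 0.785000]
Iteration 4:
  c_4 = (0.642500 + 0.785000)/2 = 0.713750
  f(c_4) = f(0.713750) = -0.042162
  f(a) × f(c) ≥ 0, new interval: [0.713750, 0.785000]

After 4 iteration(s), the approximation is c_4 = 0.713750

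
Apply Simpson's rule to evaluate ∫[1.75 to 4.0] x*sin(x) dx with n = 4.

f(x) = x*sin(x)
a = 1.75, b = 4.0, n = 4
h = (b - a)/n = 0.562500

Simpson's rule: (h/3)[f(x₀) + 4f(x₁) + 2f(x₂) + ... + f(xₙ)]

x_0 = 1.7500, f(x_0) = 1.721975, coefficient = 1
x_1 = 2.3125, f(x_1) = 1.705050, coefficient = 4
x_2 = 2.8750, f(x_2) = 0.757407, coefficient = 2
x_3 = 3.4375, f(x_3) = -1.002402, coefficient = 4
x_4 = 4.0000, f(x_4) = -3.027210, coefficient = 1

I ≈ (0.562500/3) × 3.020170 = 0.566282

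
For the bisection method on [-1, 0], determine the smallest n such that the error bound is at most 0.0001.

We need (b-a)/2^n ≤ 0.0001
(0 - (-1))/2^n ≤ 0.0001
1/2^n ≤ 0.0001
2^n ≥ 10000
n ≥ log₂(10000) = 13.29
n ≥ 14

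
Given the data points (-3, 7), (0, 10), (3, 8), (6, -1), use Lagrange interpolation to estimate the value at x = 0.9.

Lagrange interpolation formula:
P(x) = Σ yᵢ × Lᵢ(x)
where Lᵢ(x) = Π_{j≠i} (x - xⱼ)/(xᵢ - xⱼ)

L_0(0.9) = (0.9 - 0)/(-3 - 0) × (0.9 - 3)/(-3 - 3) × (0.9 - 6)/(-3 - 6) = -0.059500
L_1(0.9) = (0.9 - (-3))/(0 - (-3)) × (0.9 - 3)/(0 - 3) × (0.9 - 6)/(0 - 6) = 0.773500
L_2(0.9) = (0.9 - (-3))/(3 - (-3)) × (0.9 - 0)/(3 - 0) × (0.9 - 6)/(3 - 6) = 0.331500
L_3(0.9) = (0.9 - (-3))/(6 - (-3)) × (0.9 - 0)/(6 - 0) × (0.9 - 3)/(6 - 3) = -0.045500

P(0.9) = 7×L_0(0.9) + 10×L_1(0.9) + 8×L_2(0.9) + (-1)×L_3(0.9)
P(0.9) = 10.016000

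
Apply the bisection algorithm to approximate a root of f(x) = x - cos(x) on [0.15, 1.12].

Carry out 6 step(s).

f(x) = x - cos(x)
Initial interval: [0.15, 1.12]

Iteration 1:
  c_1 = (0.150000 + 1.120000)/2 = 0.635000
  f(c_1) = f(0.635000) = -0.170072
  f(a) × f(c) ≥ 0, new interval: [0.635000, 1.120000]
Iteration 2:
  c_2 = (0.635000 + 1.120000)/2 = 0.877500
  f(c_2) = f(0.877500) = 0.238424
  f(a) × f(c) < 0, new interval: [0.635000, 0.877500]
Iteration 3:
  c_3 = (0.635000 + 0.877500)/2 = 0.756250
  f(c_3) = f(0.756250) = 0.028836
  f(a) × f(c) < 0, new interval: [0.635000, 0.756250]
Iteration 4:
  c_4 = (0.635000 + 0.756250)/2 = 0.695625
  f(c_4) = f(0.695625) = -0.072028
  f(a) × f(c) ≥ 0, new interval: [0.695625, 0.756250]
Iteration 5:
  c_5 = (0.695625 + 0.756250)/2 = 0.725938
  f(c_5) = f(0.725938) = -0.021940
  f(a) × f(c) ≥ 0, new interval: [0.725938, 0.756250]
Iteration 6:
  c_6 = (0.725938 + 0.756250)/2 = 0.741094
  f(c_6) = f(0.741094) = 0.003363
  f(a) × f(c) < 0, new interval: [0.725938, 0.741094]

After 6 iteration(s), the approximation is c_6 = 0.741094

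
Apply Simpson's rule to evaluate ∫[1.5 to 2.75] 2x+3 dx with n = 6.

f(x) = 2x+3
a = 1.5, b = 2.75, n = 6
h = (b - a)/n = 0.208333

Simpson's rule: (h/3)[f(x₀) + 4f(x₁) + 2f(x₂) + ... + f(xₙ)]

x_0 = 1.5000, f(x_0) = 6.000000, coefficient = 1
x_1 = 1.7083, f(x_1) = 6.416667, coefficient = 4
x_2 = 1.9167, f(x_2) = 6.833333, coefficient = 2
x_3 = 2.1250, f(x_3) = 7.250000, coefficient = 4
x_4 = 2.3333, f(x_4) = 7.666667, coefficient = 2
x_5 = 2.5417, f(x_5) = 8.083333, coefficient = 4
x_6 = 2.7500, f(x_6) = 8.500000, coefficient = 1

I ≈ (0.208333/3) × 130.500000 = 9.062500
Exact value: 9.062500
Error: 0.000000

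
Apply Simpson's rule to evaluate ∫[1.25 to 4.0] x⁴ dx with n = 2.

f(x) = x⁴
a = 1.25, b = 4.0, n = 2
h = (b - a)/n = 1.375000

Simpson's rule: (h/3)[f(x₀) + 4f(x₁) + 2f(x₂) + ... + f(xₙ)]

x_0 = 1.2500, f(x_0) = 2.441406, coefficient = 1
x_1 = 2.6250, f(x_1) = 47.480713, coefficient = 4
x_2 = 4.0000, f(x_2) = 256.000000, coefficient = 1

I ≈ (1.375000/3) × 448.364258 = 205.500285
Exact value: 204.189648
Error: 1.310636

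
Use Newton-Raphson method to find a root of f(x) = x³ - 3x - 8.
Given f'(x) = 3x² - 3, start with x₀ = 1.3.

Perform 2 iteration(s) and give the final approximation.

f(x) = x³ - 3x - 8
f'(x) = 3x² - 3
x₀ = 1.3

Newton-Raphson formula: x_{n+1} = x_n - f(x_n)/f'(x_n)

Iteration 1:
  f(1.300000) = -9.703000
  f'(1.300000) = 2.070000
  x_1 = 1.300000 - (-9.703000)/2.070000 = 5.987440
Iteration 2:
  f(5.987440) = 188.683997
  f'(5.987440) = 104.548299
  x_2 = 5.987440 - 188.683997/104.548299 = 4.182685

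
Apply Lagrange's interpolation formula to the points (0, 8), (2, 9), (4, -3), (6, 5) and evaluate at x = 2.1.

Lagrange interpolation formula:
P(x) = Σ yᵢ × Lᵢ(x)
where Lᵢ(x) = Π_{j≠i} (x - xⱼ)/(xᵢ - xⱼ)

L_0(2.1) = (2.1 - 2)/(0 - 2) × (2.1 - 4)/(0 - 4) × (2.1 - 6)/(0 - 6) = -0.015438
L_1(2.1) = (2.1 - 0)/(2 - 0) × (2.1 - 4)/(2 - 4) × (2.1 - 6)/(2 - 6) = 0.972562
L_2(2.1) = (2.1 - 0)/(4 - 0) × (2.1 - 2)/(4 - 2) × (2.1 - 6)/(4 - 6) = 0.051188
L_3(2.1) = (2.1 - 0)/(6 - 0) × (2.1 - 2)/(6 - 2) × (2.1 - 4)/(6 - 4) = -0.008313

P(2.1) = 8×L_0(2.1) + 9×L_1(2.1) + (-3)×L_2(2.1) + 5×L_3(2.1)
P(2.1) = 8.434437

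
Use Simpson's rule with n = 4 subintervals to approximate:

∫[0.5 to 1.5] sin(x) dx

f(x) = sin(x)
a = 0.5, b = 1.5, n = 4
h = (b - a)/n = 0.250000

Simpson's rule: (h/3)[f(x₀) + 4f(x₁) + 2f(x₂) + ... + f(xₙ)]

x_0 = 0.5000, f(x_0) = 0.479426, coefficient = 1
x_1 = 0.7500, f(x_1) = 0.681639, coefficient = 4
x_2 = 1.0000, f(x_2) = 0.841471, coefficient = 2
x_3 = 1.2500, f(x_3) = 0.948985, coefficient = 4
x_4 = 1.5000, f(x_4) = 0.997495, coefficient = 1

I ≈ (0.250000/3) × 9.682356 = 0.806863
Exact value: 0.806845
Error: 0.000018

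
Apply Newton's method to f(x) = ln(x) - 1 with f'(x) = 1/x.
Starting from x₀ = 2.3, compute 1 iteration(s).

f(x) = ln(x) - 1
f'(x) = 1/x
x₀ = 2.3

Newton-Raphson formula: x_{n+1} = x_n - f(x_n)/f'(x_n)

Iteration 1:
  f(2.300000) = -0.167091
  f'(2.300000) = 0.434783
  x_1 = 2.300000 - (-0.167091)/0.434783 = 2.684309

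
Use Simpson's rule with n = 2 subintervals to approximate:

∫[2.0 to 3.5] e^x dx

f(x) = e^x
a = 2.0, b = 3.5, n = 2
h = (b - a)/n = 0.750000

Simpson's rule: (h/3)[f(x₀) + 4f(x₁) + 2f(x₂) + ... + f(xₙ)]

x_0 = 2.0000, f(x_0) = 7.389056, coefficient = 1
x_1 = 2.7500, f(x_1) = 15.642632, coefficient = 4
x_2 = 3.5000, f(x_2) = 33.115452, coefficient = 1

I ≈ (0.750000/3) × 103.075036 = 25.768759
Exact value: 25.726396
Error: 0.042363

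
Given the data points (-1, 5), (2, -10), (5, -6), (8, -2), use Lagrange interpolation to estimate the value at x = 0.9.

Lagrange interpolation formula:
P(x) = Σ yᵢ × Lᵢ(x)
where Lᵢ(x) = Π_{j≠i} (x - xⱼ)/(xᵢ - xⱼ)

L_0(0.9) = (0.9 - 2)/(-1 - 2) × (0.9 - 5)/(-1 - 5) × (0.9 - 8)/(-1 - 8) = 0.197660
L_1(0.9) = (0.9 - (-1))/(2 - (-1)) × (0.9 - 5)/(2 - 5) × (0.9 - 8)/(2 - 8) = 1.024241
L_2(0.9) = (0.9 - (-1))/(5 - (-1)) × (0.9 - 2)/(5 - 2) × (0.9 - 8)/(5 - 8) = -0.274796
L_3(0.9) = (0.9 - (-1))/(8 - (-1)) × (0.9 - 2)/(8 - 2) × (0.9 - 5)/(8 - 5) = 0.052895

P(0.9) = 5×L_0(0.9) + (-10)×L_1(0.9) + (-6)×L_2(0.9) + (-2)×L_3(0.9)
P(0.9) = -7.711117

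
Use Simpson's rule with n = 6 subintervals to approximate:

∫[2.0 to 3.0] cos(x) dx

f(x) = cos(x)
a = 2.0, b = 3.0, n = 6
h = (b - a)/n = 0.166667

Simpson's rule: (h/3)[f(x₀) + 4f(x₁) + 2f(x₂) + ... + f(xₙ)]

x_0 = 2.0000, f(x_0) = -0.416147, coefficient = 1
x_1 = 2.1667, f(x_1) = -0.561229, coefficient = 4
x_2 = 2.3333, f(x_2) = -0.690758, coefficient = 2
x_3 = 2.5000, f(x_3) = -0.801144, coefficient = 4
x_4 = 2.6667, f(x_4) = -0.889327, coefficient = 2
x_5 = 2.8333, f(x_5) = -0.952863, coefficient = 4
x_6 = 3.0000, f(x_6) = -0.989992, coefficient = 1

I ≈ (0.166667/3) × -13.827253 = -0.768181
Exact value: -0.768177
Error: 0.000003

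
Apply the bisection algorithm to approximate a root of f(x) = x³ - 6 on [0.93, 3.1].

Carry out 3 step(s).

f(x) = x³ - 6
Initial interval: [0.93, 3.1]

Iteration 1:
  c_1 = (0.930000 + 3.100000)/2 = 2.015000
  f(c_1) = f(2.015000) = 2.181353
  f(a) × f(c) < 0, new interval: [0.930000, 2.015000]
Iteration 2:
  c_2 = (0.930000 + 2.015000)/2 = 1.472500
  f(c_2) = f(1.472500) = -2.807243
  f(a) × f(c) ≥ 0, new interval: [1.472500, 2.015000]
Iteration 3:
  c_3 = (1.472500 + 2.015000)/2 = 1.743750
  f(c_3) = f(1.743750) = -0.697842
  f(a) × f(c) ≥ 0, new interval: [1.743750, 2.015000]

After 3 iteration(s), the approximation is c_3 = 1.743750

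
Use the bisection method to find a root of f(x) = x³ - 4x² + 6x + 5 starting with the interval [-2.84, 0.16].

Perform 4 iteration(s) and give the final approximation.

f(x) = x³ - 4x² + 6x + 5
Initial interval: [-2.84, 0.16]

Iteration 1:
  c_1 = (-2.840000 + 0.160000)/2 = -1.340000
  f(c_1) = f(-1.340000) = -12.628504
  f(a) × f(c) ≥ 0, new interval: [-1.340000, 0.160000]
Iteration 2:
  c_2 = (-1.340000 + 0.160000)/2 = -0.590000
  f(c_2) = f(-0.590000) = -0.137779
  f(a) × f(c) ≥ 0, new interval: [-0.590000, 0.160000]
Iteration 3:
  c_3 = (-0.590000 + 0.160000)/2 = -0.215000
  f(c_3) = f(-0.215000) = 3.515162
  f(a) × f(c) < 0, new interval: [-0.590000, -0.215000]
Iteration 4:
  c_4 = (-0.590000 + (-0.215000))/2 = -0.402500
  f(c_4) = f(-0.402500) = 1.871767
  f(a) × f(c) < 0, new interval: [-0.590000, -0.402500]

After 4 iteration(s), the approximation is c_4 = -0.402500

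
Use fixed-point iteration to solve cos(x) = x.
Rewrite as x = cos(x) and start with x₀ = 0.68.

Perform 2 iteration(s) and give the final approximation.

Equation: cos(x) = x
Fixed-point form: x = cos(x)
x₀ = 0.68

x_1 = g(0.680000) = 0.777573
x_2 = g(0.777573) = 0.712618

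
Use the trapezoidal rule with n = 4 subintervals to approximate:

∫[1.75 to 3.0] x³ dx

f(x) = x³
a = 1.75, b = 3.0, n = 4
h = (b - a)/n = 0.312500

Trapezoidal rule: (h/2)[f(x₀) + 2f(x₁) + 2f(x₂) + ... + f(xₙ)]

x_0 = 1.7500, f(x_0) = 5.359375, coefficient = 1
x_1 = 2.0625, f(x_1) = 8.773682, coefficient = 2
x_2 = 2.3750, f(x_2) = 13.396484, coefficient = 2
x_3 = 2.6875, f(x_3) = 19.410889, coefficient = 2
x_4 = 3.0000, f(x_4) = 27.000000, coefficient = 1

I ≈ (0.312500/2) × 115.521484 = 18.050232
Exact value: 17.905273
Error: 0.144958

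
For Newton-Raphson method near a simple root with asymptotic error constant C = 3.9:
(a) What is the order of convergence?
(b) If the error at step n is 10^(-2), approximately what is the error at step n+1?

(a) Newton-Raphson has quadratic (order 2) convergence near simple roots.
    This means |e_{n+1}| ≈ C|e_n|².

(b) With |e_n| = 10^(-2) and C = 3.9:
    |e_{n+1}| ≈ 3.9 × (10^(-2))² = 3.9 × 10^(-4)

(a) 2 (quadratic); (b) |e_{n+1}| ≈ 3.900e-04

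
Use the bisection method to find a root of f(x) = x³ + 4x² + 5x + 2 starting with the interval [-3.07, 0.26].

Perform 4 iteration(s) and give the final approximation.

f(x) = x³ + 4x² + 5x + 2
Initial interval: [-3.07, 0.26]

Iteration 1:
  c_1 = (-3.070000 + 0.260000)/2 = -1.405000
  f(c_1) = f(-1.405000) = 0.097595
  f(a) × f(c) < 0, new interval: [-3.070000, -1.405000]
Iteration 2:
  c_2 = (-3.070000 + (-1.405000))/2 = -2.237500
  f(c_2) = f(-2.237500) = -0.363709
  f(a) × f(c) ≥ 0, new interval: [-2.237500, -1.405000]
Iteration 3:
  c_3 = (-2.237500 + (-1.405000))/2 = -1.821250
  f(c_3) = f(-1.821250) = 0.120558
  f(a) × f(c) < 0, new interval: [-2.237500, -1.821250]
Iteration 4:
  c_4 = (-2.237500 + (-1.821250))/2 = -2.029375
  f(c_4) = f(-2.029375) = -0.031126
  f(a) × f(c) ≥ 0, new interval: [-2.029375, -1.821250]

After 4 iteration(s), the approximation is c_4 = -2.029375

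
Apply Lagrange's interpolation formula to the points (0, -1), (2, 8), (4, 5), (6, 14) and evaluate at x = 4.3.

Lagrange interpolation formula:
P(x) = Σ yᵢ × Lᵢ(x)
where Lᵢ(x) = Π_{j≠i} (x - xⱼ)/(xᵢ - xⱼ)

L_0(4.3) = (4.3 - 2)/(0 - 2) × (4.3 - 4)/(0 - 4) × (4.3 - 6)/(0 - 6) = 0.024437
L_1(4.3) = (4.3 - 0)/(2 - 0) × (4.3 - 4)/(2 - 4) × (4.3 - 6)/(2 - 6) = -0.137062
L_2(4.3) = (4.3 - 0)/(4 - 0) × (4.3 - 2)/(4 - 2) × (4.3 - 6)/(4 - 6) = 1.050812
L_3(4.3) = (4.3 - 0)/(6 - 0) × (4.3 - 2)/(6 - 2) × (4.3 - 4)/(6 - 4) = 0.061812

P(4.3) = (-1)×L_0(4.3) + 8×L_1(4.3) + 5×L_2(4.3) + 14×L_3(4.3)
P(4.3) = 4.998500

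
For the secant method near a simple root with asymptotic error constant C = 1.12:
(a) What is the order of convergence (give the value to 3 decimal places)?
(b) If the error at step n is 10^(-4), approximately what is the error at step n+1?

(a) Secant method has superlinear convergence with order φ = (1+√5)/2 ≈ 1.618.
    This means |e_{n+1}| ≈ C|e_n|^1.618.

(b) With |e_n| = 10^(-4) and C = 1.12:
    |e_{n+1}| ≈ 1.12 × (10^(-4))^1.618 = 1.12 × 10^(-6.47)

(a) ≈ 1.618 (golden ratio); (b) |e_{n+1}| ≈ 3.776e-07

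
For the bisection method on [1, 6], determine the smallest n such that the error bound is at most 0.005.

We need (b-a)/2^n ≤ 0.005
(6 - 1)/2^n ≤ 0.005
5/2^n ≤ 0.005
2^n ≥ 1000
n ≥ log₂(1000) = 9.97
n ≥ 10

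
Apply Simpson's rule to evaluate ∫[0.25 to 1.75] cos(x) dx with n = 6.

f(x) = cos(x)
a = 0.25, b = 1.75, n = 6
h = (b - a)/n = 0.250000

Simpson's rule: (h/3)[f(x₀) + 4f(x₁) + 2f(x₂) + ... + f(xₙ)]

x_0 = 0.2500, f(x_0) = 0.968912, coefficient = 1
x_1 = 0.5000, f(x_1) = 0.877583, coefficient = 4
x_2 = 0.7500, f(x_2) = 0.731689, coefficient = 2
x_3 = 1.0000, f(x_3) = 0.540302, coefficient = 4
x_4 = 1.2500, f(x_4) = 0.315322, coefficient = 2
x_5 = 1.5000, f(x_5) = 0.070737, coefficient = 4
x_6 = 1.7500, f(x_6) = -0.178246, coefficient = 1

I ≈ (0.250000/3) × 8.839177 = 0.736598
Exact value: 0.736582
Error: 0.000016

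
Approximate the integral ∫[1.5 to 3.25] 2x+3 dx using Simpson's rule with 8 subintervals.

f(x) = 2x+3
a = 1.5, b = 3.25, n = 8
h = (b - a)/n = 0.218750

Simpson's rule: (h/3)[f(x₀) + 4f(x₁) + 2f(x₂) + ... + f(xₙ)]

x_0 = 1.5000, f(x_0) = 6.000000, coefficient = 1
x_1 = 1.7188, f(x_1) = 6.437500, coefficient = 4
x_2 = 1.9375, f(x_2) = 6.875000, coefficient = 2
x_3 = 2.1562, f(x_3) = 7.312500, coefficient = 4
x_4 = 2.3750, f(x_4) = 7.750000, coefficient = 2
x_5 = 2.5938, f(x_5) = 8.187500, coefficient = 4
x_6 = 2.8125, f(x_6) = 8.625000, coefficient = 2
x_7 = 3.0312, f(x_7) = 9.062500, coefficient = 4
x_8 = 3.2500, f(x_8) = 9.500000, coefficient = 1

I ≈ (0.218750/3) × 186.000000 = 13.562500
Exact value: 13.562500
Error: 0.000000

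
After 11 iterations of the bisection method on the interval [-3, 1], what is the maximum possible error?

Bisection error bound: |error| ≤ (b-a)/2^n
|error| ≤ (1 - (-3))/2^11 = 4/2^11
|error| ≤ 0.0019531250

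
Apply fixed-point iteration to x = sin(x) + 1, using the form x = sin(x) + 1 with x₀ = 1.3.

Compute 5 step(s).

Equation: x = sin(x) + 1
Fixed-point form: x = sin(x) + 1
x₀ = 1.3

x_1 = g(1.300000) = 1.963558
x_2 = g(1.963558) = 1.923856
x_3 = g(1.923856) = 1.938319
x_4 = g(1.938319) = 1.933220
x_5 = g(1.933220) = 1.935040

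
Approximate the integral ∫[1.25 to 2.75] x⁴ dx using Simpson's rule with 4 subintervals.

f(x) = x⁴
a = 1.25, b = 2.75, n = 4
h = (b - a)/n = 0.375000

Simpson's rule: (h/3)[f(x₀) + 4f(x₁) + 2f(x₂) + ... + f(xₙ)]

x_0 = 1.2500, f(x_0) = 2.441406, coefficient = 1
x_1 = 1.6250, f(x_1) = 6.972900, coefficient = 4
x_2 = 2.0000, f(x_2) = 16.000000, coefficient = 2
x_3 = 2.3750, f(x_3) = 31.816650, coefficient = 4
x_4 = 2.7500, f(x_4) = 57.191406, coefficient = 1

I ≈ (0.375000/3) × 246.791016 = 30.848877
Exact value: 30.844922
Error: 0.003955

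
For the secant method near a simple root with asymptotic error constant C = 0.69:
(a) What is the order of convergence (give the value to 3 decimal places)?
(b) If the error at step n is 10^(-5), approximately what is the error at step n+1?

(a) Secant method has superlinear convergence with order φ = (1+√5)/2 ≈ 1.618.
    This means |e_{n+1}| ≈ C|e_n|^1.618.

(b) With |e_n| = 10^(-5) and C = 0.69:
    |e_{n+1}| ≈ 0.69 × (10^(-5))^1.618 = 0.69 × 10^(-8.09)

(a) ≈ 1.618 (golden ratio); (b) |e_{n+1}| ≈ 5.606e-09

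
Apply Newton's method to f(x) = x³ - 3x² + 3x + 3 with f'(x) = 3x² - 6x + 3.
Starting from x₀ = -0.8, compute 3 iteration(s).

f(x) = x³ - 3x² + 3x + 3
f'(x) = 3x² - 6x + 3
x₀ = -0.8

Newton-Raphson formula: x_{n+1} = x_n - f(x_n)/f'(x_n)

Iteration 1:
  f(-0.800000) = -1.832000
  f'(-0.800000) = 9.720000
  x_1 = -0.800000 - (-1.832000)/9.720000 = -0.611523
Iteration 2:
  f(-0.611523) = -0.185133
  f'(-0.611523) = 7.791016
  x_2 = -0.611523 - (-0.185133)/7.791016 = -0.587760
Iteration 3:
  f(-0.587760) = -0.002716
  f'(-0.587760) = 7.562948
  x_3 = -0.587760 - (-0.002716)/7.562948 = -0.587401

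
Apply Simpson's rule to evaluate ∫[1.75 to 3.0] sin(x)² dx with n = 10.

f(x) = sin(x)²
a = 1.75, b = 3.0, n = 10
h = (b - a)/n = 0.125000

Simpson's rule: (h/3)[f(x₀) + 4f(x₁) + 2f(x₂) + ... + f(xₙ)]

x_0 = 1.7500, f(x_0) = 0.968228, coefficient = 1
x_1 = 1.8750, f(x_1) = 0.910280, coefficient = 4
x_2 = 2.0000, f(x_2) = 0.826822, coefficient = 2
x_3 = 2.1250, f(x_3) = 0.723044, coefficient = 4
x_4 = 2.2500, f(x_4) = 0.605398, coefficient = 2
x_5 = 2.3750, f(x_5) = 0.481199, coefficient = 4
x_6 = 2.5000, f(x_6) = 0.358169, coefficient = 2
x_7 = 2.6250, f(x_7) = 0.243957, coefficient = 4
x_8 = 2.7500, f(x_8) = 0.145665, coefficient = 2
x_9 = 2.8750, f(x_9) = 0.069404, coefficient = 4
x_10 = 3.0000, f(x_10) = 0.019915, coefficient = 1

I ≈ (0.125000/3) × 14.571784 = 0.607158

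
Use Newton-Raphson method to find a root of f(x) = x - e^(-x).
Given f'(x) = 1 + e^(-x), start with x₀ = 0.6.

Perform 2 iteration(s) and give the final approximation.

f(x) = x - e^(-x)
f'(x) = 1 + e^(-x)
x₀ = 0.6

Newton-Raphson formula: x_{n+1} = x_n - f(x_n)/f'(x_n)

Iteration 1:
  f(0.600000) = 0.051188
  f'(0.600000) = 1.548812
  x_1 = 0.600000 - 0.051188/1.548812 = 0.566950
Iteration 2:
  f(0.566950) = -0.000303
  f'(0.566950) = 1.567253
  x_2 = 0.566950 - (-0.000303)/1.567253 = 0.567143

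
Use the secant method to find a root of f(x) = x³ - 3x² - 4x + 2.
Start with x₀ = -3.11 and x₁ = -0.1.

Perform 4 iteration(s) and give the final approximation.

f(x) = x³ - 3x² - 4x + 2
x₀ = -3.11, x₁ = -0.1

Secant formula: x_{n+1} = x_n - f(x_n)(x_n - x_{n-1})/(f(x_n) - f(x_{n-1}))

Iteration 1:
  f(-3.110000) = -44.656531
  f(-0.100000) = 2.369000
  x_2 = -0.100000 - 2.369000×(-0.100000 - (-3.110000))/(2.369000 - (-44.656531))
       = -0.251634
Iteration 2:
  f(-0.100000) = 2.369000
  f(-0.251634) = 2.800645
  x_3 = -0.251634 - 2.800645×(-0.251634 - (-0.100000))/(2.800645 - 2.369000)
       = 0.732217
Iteration 3:
  f(-0.251634) = 2.800645
  f(0.732217) = -2.144721
  x_4 = 0.732217 - (-2.144721)×(0.732217 - (-0.251634))/(-2.144721 - 2.800645)
       = 0.305537
Iteration 4:
  f(0.732217) = -2.144721
  f(0.305537) = 0.526314
  x_5 = 0.305537 - 0.526314×(0.305537 - 0.732217)/(0.526314 - (-2.144721))
       = 0.389612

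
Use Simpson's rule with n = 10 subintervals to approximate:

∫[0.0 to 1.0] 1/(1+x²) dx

f(x) = 1/(1+x²)
a = 0.0, b = 1.0, n = 10
h = (b - a)/n = 0.100000

Simpson's rule: (h/3)[f(x₀) + 4f(x₁) + 2f(x₂) + ... + f(xₙ)]

x_0 = 0.0000, f(x_0) = 1.000000, coefficient = 1
x_1 = 0.1000, f(x_1) = 0.990099, coefficient = 4
x_2 = 0.2000, f(x_2) = 0.961538, coefficient = 2
x_3 = 0.3000, f(x_3) = 0.917431, coefficient = 4
x_4 = 0.4000, f(x_4) = 0.862069, coefficient = 2
x_5 = 0.5000, f(x_5) = 0.800000, coefficient = 4
x_6 = 0.6000, f(x_6) = 0.735294, coefficient = 2
x_7 = 0.7000, f(x_7) = 0.671141, coefficient = 4
x_8 = 0.8000, f(x_8) = 0.609756, coefficient = 2
x_9 = 0.9000, f(x_9) = 0.552486, coefficient = 4
x_10 = 1.0000, f(x_10) = 0.500000, coefficient = 1

I ≈ (0.100000/3) × 23.561945 = 0.785398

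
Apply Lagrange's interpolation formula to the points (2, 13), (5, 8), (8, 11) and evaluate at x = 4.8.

Lagrange interpolation formula:
P(x) = Σ yᵢ × Lᵢ(x)
where Lᵢ(x) = Π_{j≠i} (x - xⱼ)/(xᵢ - xⱼ)

L_0(4.8) = (4.8 - 5)/(2 - 5) × (4.8 - 8)/(2 - 8) = 0.035556
L_1(4.8) = (4.8 - 2)/(5 - 2) × (4.8 - 8)/(5 - 8) = 0.995556
L_2(4.8) = (4.8 - 2)/(8 - 2) × (4.8 - 5)/(8 - 5) = -0.031111

P(4.8) = 13×L_0(4.8) + 8×L_1(4.8) + 11×L_2(4.8)
P(4.8) = 8.084444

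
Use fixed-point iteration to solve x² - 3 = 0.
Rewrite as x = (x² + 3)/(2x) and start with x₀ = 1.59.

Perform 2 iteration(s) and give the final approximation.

Equation: x² - 3 = 0
Fixed-point form: x = (x² + 3)/(2x)
x₀ = 1.59

x_1 = g(1.590000) = 1.738396
x_2 = g(1.738396) = 1.732062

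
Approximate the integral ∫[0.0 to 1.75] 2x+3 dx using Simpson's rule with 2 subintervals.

f(x) = 2x+3
a = 0.0, b = 1.75, n = 2
h = (b - a)/n = 0.875000

Simpson's rule: (h/3)[f(x₀) + 4f(x₁) + 2f(x₂) + ... + f(xₙ)]

x_0 = 0.0000, f(x_0) = 3.000000, coefficient = 1
x_1 = 0.8750, f(x_1) = 4.750000, coefficient = 4
x_2 = 1.7500, f(x_2) = 6.500000, coefficient = 1

I ≈ (0.875000/3) × 28.500000 = 8.312500
Exact value: 8.312500
Error: 0.000000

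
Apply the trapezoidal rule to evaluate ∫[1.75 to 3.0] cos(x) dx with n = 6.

f(x) = cos(x)
a = 1.75, b = 3.0, n = 6
h = (b - a)/n = 0.208333

Trapezoidal rule: (h/2)[f(x₀) + 2f(x₁) + 2f(x₂) + ... + f(xₙ)]

x_0 = 1.7500, f(x_0) = -0.178246, coefficient = 1
x_1 = 1.9583, f(x_1) = -0.377909, coefficient = 2
x_2 = 2.1667, f(x_2) = -0.561229, coefficient = 2
x_3 = 2.3750, f(x_3) = -0.720278, coefficient = 2
x_4 = 2.5833, f(x_4) = -0.848178, coefficient = 2
x_5 = 2.7917, f(x_5) = -0.939398, coefficient = 2
x_6 = 3.0000, f(x_6) = -0.989992, coefficient = 1

I ≈ (0.208333/2) × -8.062226 = -0.839815
Exact value: -0.842866
Error: 0.003051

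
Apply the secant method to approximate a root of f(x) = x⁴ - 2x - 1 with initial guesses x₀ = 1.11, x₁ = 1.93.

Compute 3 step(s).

f(x) = x⁴ - 2x - 1
x₀ = 1.11, x₁ = 1.93

Secant formula: x_{n+1} = x_n - f(x_n)(x_n - x_{n-1})/(f(x_n) - f(x_{n-1}))

Iteration 1:
  f(1.110000) = -1.701930
  f(1.930000) = 9.014880
  x_2 = 1.930000 - 9.014880×(1.930000 - 1.110000)/(9.014880 - (-1.701930))
       = 1.240224
Iteration 2:
  f(1.930000) = 9.014880
  f(1.240224) = -1.114527
  x_3 = 1.240224 - (-1.114527)×(1.240224 - 1.930000)/(-1.114527 - 9.014880)
       = 1.316119
Iteration 3:
  f(1.240224) = -1.114527
  f(1.316119) = -0.631828
  x_4 = 1.316119 - (-0.631828)×(1.316119 - 1.240224)/(-0.631828 - (-1.114527))
       = 1.415462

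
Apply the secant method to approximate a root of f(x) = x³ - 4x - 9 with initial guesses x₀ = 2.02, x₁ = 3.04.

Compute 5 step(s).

f(x) = x³ - 4x - 9
x₀ = 2.02, x₁ = 3.04

Secant formula: x_{n+1} = x_n - f(x_n)(x_n - x_{n-1})/(f(x_n) - f(x_{n-1}))

Iteration 1:
  f(2.020000) = -8.837592
  f(3.040000) = 6.934464
  x_2 = 3.040000 - 6.934464×(3.040000 - 2.020000)/(6.934464 - (-8.837592))
       = 2.591539
Iteration 2:
  f(3.040000) = 6.934464
  f(2.591539) = -1.961189
  x_3 = 2.591539 - (-1.961189)×(2.591539 - 3.040000)/(-1.961189 - 6.934464)
       = 2.690409
Iteration 3:
  f(2.591539) = -1.961189
  f(2.690409) = -0.287641
  x_4 = 2.690409 - (-0.287641)×(2.690409 - 2.591539)/(-0.287641 - (-1.961189))
       = 2.707403
Iteration 4:
  f(2.690409) = -0.287641
  f(2.707403) = 0.015730
  x_5 = 2.707403 - 0.015730×(2.707403 - 2.690409)/(0.015730 - (-0.287641))
       = 2.706522
Iteration 5:
  f(2.707403) = 0.015730
  f(2.706522) = -0.000115
  x_6 = 2.706522 - (-0.000115)×(2.706522 - 2.707403)/(-0.000115 - 0.015730)
       = 2.706528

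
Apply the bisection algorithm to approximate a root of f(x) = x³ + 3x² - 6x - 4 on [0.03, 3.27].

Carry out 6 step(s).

f(x) = x³ + 3x² - 6x - 4
Initial interval: [0.03, 3.27]

Iteration 1:
  c_1 = (0.030000 + 3.270000)/2 = 1.650000
  f(c_1) = f(1.650000) = -1.240375
  f(a) × f(c) ≥ 0, new interval: [1.650000, 3.270000]
Iteration 2:
  c_2 = (1.650000 + 3.270000)/2 = 2.460000
  f(c_2) = f(2.460000) = 14.281736
  f(a) × f(c) < 0, new interval: [1.650000, 2.460000]
Iteration 3:
  c_3 = (1.650000 + 2.460000)/2 = 2.055000
  f(c_3) = f(2.055000) = 5.017391
  f(a) × f(c) < 0, new interval: [1.650000, 2.055000]
Iteration 4:
  c_4 = (1.650000 + 2.055000)/2 = 1.852500
  f(c_4) = f(1.852500) = 1.537597
  f(a) × f(c) < 0, new interval: [1.650000, 1.852500]
Iteration 5:
  c_5 = (1.650000 + 1.852500)/2 = 1.751250
  f(c_5) = f(1.751250) = 0.063997
  f(a) × f(c) < 0, new interval: [1.650000, 1.751250]
Iteration 6:
  c_6 = (1.650000 + 1.751250)/2 = 1.700625
  f(c_6) = f(1.700625) = -0.608953
  f(a) × f(c) ≥ 0, new interval: [1.700625, 1.751250]

After 6 iteration(s), the approximation is c_6 = 1.700625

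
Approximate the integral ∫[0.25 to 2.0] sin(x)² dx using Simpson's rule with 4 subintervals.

f(x) = sin(x)²
a = 0.25, b = 2.0, n = 4
h = (b - a)/n = 0.437500

Simpson's rule: (h/3)[f(x₀) + 4f(x₁) + 2f(x₂) + ... + f(xₙ)]

x_0 = 0.2500, f(x_0) = 0.061209, coefficient = 1
x_1 = 0.6875, f(x_1) = 0.402726, coefficient = 4
x_2 = 1.1250, f(x_2) = 0.814087, coefficient = 2
x_3 = 1.5625, f(x_3) = 0.999931, coefficient = 4
x_4 = 2.0000, f(x_4) = 0.826822, coefficient = 1

I ≈ (0.437500/3) × 8.126833 = 1.185163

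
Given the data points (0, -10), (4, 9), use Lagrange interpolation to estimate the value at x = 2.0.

Lagrange interpolation formula:
P(x) = Σ yᵢ × Lᵢ(x)
where Lᵢ(x) = Π_{j≠i} (x - xⱼ)/(xᵢ - xⱼ)

L_0(2.0) = (2.0 - 4)/(0 - 4) = 0.500000
L_1(2.0) = (2.0 - 0)/(4 - 0) = 0.500000

P(2.0) = (-10)×L_0(2.0) + 9×L_1(2.0)
P(2.0) = -0.500000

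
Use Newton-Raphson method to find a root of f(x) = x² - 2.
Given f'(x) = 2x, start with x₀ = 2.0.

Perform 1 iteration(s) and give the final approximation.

f(x) = x² - 2
f'(x) = 2x
x₀ = 2.0

Newton-Raphson formula: x_{n+1} = x_n - f(x_n)/f'(x_n)

Iteration 1:
  f(2.000000) = 2.000000
  f'(2.000000) = 4.000000
  x_1 = 2.000000 - 2.000000/4.000000 = 1.500000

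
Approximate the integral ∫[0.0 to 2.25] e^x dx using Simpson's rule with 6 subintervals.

f(x) = e^x
a = 0.0, b = 2.25, n = 6
h = (b - a)/n = 0.375000

Simpson's rule: (h/3)[f(x₀) + 4f(x₁) + 2f(x₂) + ... + f(xₙ)]

x_0 = 0.0000, f(x_0) = 1.000000, coefficient = 1
x_1 = 0.3750, f(x_1) = 1.454991, coefficient = 4
x_2 = 0.7500, f(x_2) = 2.117000, coefficient = 2
x_3 = 1.1250, f(x_3) = 3.080217, coefficient = 4
x_4 = 1.5000, f(x_4) = 4.481689, coefficient = 2
x_5 = 1.8750, f(x_5) = 6.520819, coefficient = 4
x_6 = 2.2500, f(x_6) = 9.487736, coefficient = 1

I ≈ (0.375000/3) × 67.909224 = 8.488653
Exact value: 8.487736
Error: 0.000917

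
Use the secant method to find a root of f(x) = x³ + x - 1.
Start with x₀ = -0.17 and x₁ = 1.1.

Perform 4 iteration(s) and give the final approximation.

f(x) = x³ + x - 1
x₀ = -0.17, x₁ = 1.1

Secant formula: x_{n+1} = x_n - f(x_n)(x_n - x_{n-1})/(f(x_n) - f(x_{n-1}))

Iteration 1:
  f(-0.170000) = -1.174913
  f(1.100000) = 1.431000
  x_2 = 1.100000 - 1.431000×(1.100000 - (-0.170000))/(1.431000 - (-1.174913))
       = 0.402598
Iteration 2:
  f(1.100000) = 1.431000
  f(0.402598) = -0.532147
  x_3 = 0.402598 - (-0.532147)×(0.402598 - 1.100000)/(-0.532147 - 1.431000)
       = 0.591641
Iteration 3:
  f(0.402598) = -0.532147
  f(0.591641) = -0.201261
  x_4 = 0.591641 - (-0.201261)×(0.591641 - 0.402598)/(-0.201261 - (-0.532147))
       = 0.706627
Iteration 4:
  f(0.591641) = -0.201261
  f(0.706627) = 0.059460
  x_5 = 0.706627 - 0.059460×(0.706627 - 0.591641)/(0.059460 - (-0.201261))
       = 0.680403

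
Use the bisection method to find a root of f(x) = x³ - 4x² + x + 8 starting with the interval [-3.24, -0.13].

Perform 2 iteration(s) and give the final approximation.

f(x) = x³ - 4x² + x + 8
Initial interval: [-3.24, -0.13]

Iteration 1:
  c_1 = (-3.240000 + (-0.130000))/2 = -1.685000
  f(c_1) = f(-1.685000) = -9.825994
  f(a) × f(c) ≥ 0, new interval: [-1.685000, -0.130000]
Iteration 2:
  c_2 = (-1.685000 + (-0.130000))/2 = -0.907500
  f(c_2) = f(-0.907500) = 3.050898
  f(a) × f(c) < 0, new interval: [-1.685000, -0.907500]

After 2 iteration(s), the approximation is c_2 = -0.907500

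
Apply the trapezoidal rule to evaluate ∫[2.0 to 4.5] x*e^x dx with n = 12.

f(x) = x*e^x
a = 2.0, b = 4.5, n = 12
h = (b - a)/n = 0.208333

Trapezoidal rule: (h/2)[f(x₀) + 2f(x₁) + 2f(x₂) + ... + f(xₙ)]

x_0 = 2.0000, f(x_0) = 14.778112, coefficient = 1
x_1 = 2.2083, f(x_1) = 20.097017, coefficient = 2
x_2 = 2.4167, f(x_2) = 27.087053, coefficient = 2
x_3 = 2.6250, f(x_3) = 36.237007, coefficient = 2
x_4 = 2.8333, f(x_4) = 48.172446, coefficient = 2
x_5 = 3.0417, f(x_5) = 63.692848, coefficient = 2
x_6 = 3.2500, f(x_6) = 83.818605, coefficient = 2
x_7 = 3.4583, f(x_7) = 109.850474, coefficient = 2
x_8 = 3.6667, f(x_8) = 143.444708, coefficient = 2
x_9 = 3.8750, f(x_9) = 186.707956, coefficient = 2
x_10 = 4.0833, f(x_10) = 242.317047, coefficient = 2
x_11 = 4.2917, f(x_11) = 313.670109, coefficient = 2
x_12 = 4.5000, f(x_12) = 405.077091, coefficient = 1

I ≈ (0.208333/2) × 2970.045743 = 309.379765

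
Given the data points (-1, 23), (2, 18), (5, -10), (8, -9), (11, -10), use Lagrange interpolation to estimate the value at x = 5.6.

Lagrange interpolation formula:
P(x) = Σ yᵢ × Lᵢ(x)
where Lᵢ(x) = Π_{j≠i} (x - xⱼ)/(xᵢ - xⱼ)

L_0(5.6) = (5.6 - 2)/(-1 - 2) × (5.6 - 5)/(-1 - 5) × (5.6 - 8)/(-1 - 8) × (5.6 - 11)/(-1 - 11) = 0.014400
L_1(5.6) = (5.6 - (-1))/(2 - (-1)) × (5.6 - 5)/(2 - 5) × (5.6 - 8)/(2 - 8) × (5.6 - 11)/(2 - 11) = -0.105600
L_2(5.6) = (5.6 - (-1))/(5 - (-1)) × (5.6 - 2)/(5 - 2) × (5.6 - 8)/(5 - 8) × (5.6 - 11)/(5 - 11) = 0.950400
L_3(5.6) = (5.6 - (-1))/(8 - (-1)) × (5.6 - 2)/(8 - 2) × (5.6 - 5)/(8 - 5) × (5.6 - 11)/(8 - 11) = 0.158400
L_4(5.6) = (5.6 - (-1))/(11 - (-1)) × (5.6 - 2)/(11 - 2) × (5.6 - 5)/(11 - 5) × (5.6 - 8)/(11 - 8) = -0.017600

P(5.6) = 23×L_0(5.6) + 18×L_1(5.6) + (-10)×L_2(5.6) + (-9)×L_3(5.6) + (-10)×L_4(5.6)
P(5.6) = -12.323200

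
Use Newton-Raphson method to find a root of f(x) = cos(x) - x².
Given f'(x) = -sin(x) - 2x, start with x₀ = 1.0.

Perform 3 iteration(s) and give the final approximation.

f(x) = cos(x) - x²
f'(x) = -sin(x) - 2x
x₀ = 1.0

Newton-Raphson formula: x_{n+1} = x_n - f(x_n)/f'(x_n)

Iteration 1:
  f(1.000000) = -0.459698
  f'(1.000000) = -2.841471
  x_1 = 1.000000 - (-0.459698)/(-2.841471) = 0.838218
Iteration 2:
  f(0.838218) = -0.033822
  f'(0.838218) = -2.419890
  x_2 = 0.838218 - (-0.033822)/(-2.419890) = 0.824242
Iteration 3:
  f(0.824242) = -0.000261
  f'(0.824242) = -2.382517
  x_3 = 0.824242 - (-0.000261)/(-2.382517) = 0.824132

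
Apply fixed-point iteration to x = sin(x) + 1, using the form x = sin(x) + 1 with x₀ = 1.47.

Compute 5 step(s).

Equation: x = sin(x) + 1
Fixed-point form: x = sin(x) + 1
x₀ = 1.47

x_1 = g(1.470000) = 1.994924
x_2 = g(1.994924) = 1.911398
x_3 = g(1.911398) = 1.942554
x_4 = g(1.942554) = 1.931690
x_5 = g(1.931690) = 1.935582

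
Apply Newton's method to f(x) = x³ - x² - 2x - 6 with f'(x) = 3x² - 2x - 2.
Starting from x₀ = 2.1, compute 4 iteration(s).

f(x) = x³ - x² - 2x - 6
f'(x) = 3x² - 2x - 2
x₀ = 2.1

Newton-Raphson formula: x_{n+1} = x_n - f(x_n)/f'(x_n)

Iteration 1:
  f(2.100000) = -5.349000
  f'(2.100000) = 7.030000
  x_1 = 2.100000 - (-5.349000)/7.030000 = 2.860882
Iteration 2:
  f(2.860882) = 3.508895
  f'(2.860882) = 16.832172
  x_2 = 2.860882 - 3.508895/16.832172 = 2.652418
Iteration 3:
  f(2.652418) = 0.320460
  f'(2.652418) = 13.801133
  x_3 = 2.652418 - 0.320460/13.801133 = 2.629198
Iteration 4:
  f(2.629198) = 0.003739
  f'(2.629198) = 13.479657
  x_4 = 2.629198 - 0.003739/13.479657 = 2.628921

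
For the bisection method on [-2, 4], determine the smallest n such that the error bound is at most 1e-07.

We need (b-a)/2^n ≤ 1e-07
(4 - (-2))/2^n ≤ 1e-07
6/2^n ≤ 1e-07
2^n ≥ 60000000
n ≥ log₂(60000000) = 25.84
n ≥ 26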